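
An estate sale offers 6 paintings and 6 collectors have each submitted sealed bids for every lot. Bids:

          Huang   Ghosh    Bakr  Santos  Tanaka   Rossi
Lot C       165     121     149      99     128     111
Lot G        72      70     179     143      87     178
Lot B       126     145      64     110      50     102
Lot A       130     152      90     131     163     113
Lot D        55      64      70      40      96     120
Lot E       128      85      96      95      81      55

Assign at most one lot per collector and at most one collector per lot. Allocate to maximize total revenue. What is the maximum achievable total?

Max total: $867

This is a one-to-one assignment (maximum-weight bipartite matching).
Optimal: Huang→Lot C ($165), Ghosh→Lot B ($145), Bakr→Lot G ($179), Santos→Lot E ($95), Tanaka→Lot A ($163), Rossi→Lot D ($120) — total 165+145+179+95+163+120 = $867.
Swapping Tanaka↔Ghosh (Tanaka→Lot B $50, Ghosh→Lot A $152) loses 106.
Checked against all permutations: $867 is optimal.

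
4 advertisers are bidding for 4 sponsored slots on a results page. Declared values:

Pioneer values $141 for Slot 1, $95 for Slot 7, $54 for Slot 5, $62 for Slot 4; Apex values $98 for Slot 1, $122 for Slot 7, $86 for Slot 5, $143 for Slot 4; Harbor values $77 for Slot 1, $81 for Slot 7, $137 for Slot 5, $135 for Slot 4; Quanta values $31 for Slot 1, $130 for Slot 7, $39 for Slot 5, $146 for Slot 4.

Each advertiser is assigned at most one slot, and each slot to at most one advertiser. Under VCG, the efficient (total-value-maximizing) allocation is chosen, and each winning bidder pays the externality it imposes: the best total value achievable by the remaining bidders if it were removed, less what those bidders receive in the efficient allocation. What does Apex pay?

Apex pays $16.

Efficient allocation: Pioneer→Slot 1 ($141), Apex→Slot 4 ($143), Harbor→Slot 5 ($137), Quanta→Slot 7 ($130); total welfare W = $551.
Apex receives Slot 4 at value $143, so the others get W − 143 = $408.
Without Apex: best allocation of the remaining 3 bidders over all 4 slots is Pioneer→Slot 1 ($141), Harbor→Slot 5 ($137), Quanta→Slot 4 ($146), total $424.
VCG payment = (others' best without Apex) − (others' welfare with Apex) = 424 − 408 = $16.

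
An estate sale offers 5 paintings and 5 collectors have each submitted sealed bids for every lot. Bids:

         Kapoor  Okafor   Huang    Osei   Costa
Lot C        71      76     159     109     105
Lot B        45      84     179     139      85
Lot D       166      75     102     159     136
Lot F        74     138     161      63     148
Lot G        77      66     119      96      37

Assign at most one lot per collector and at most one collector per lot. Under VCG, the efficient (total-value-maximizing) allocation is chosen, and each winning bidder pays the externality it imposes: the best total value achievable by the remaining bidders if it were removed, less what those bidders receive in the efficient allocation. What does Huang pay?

Huang pays $43.

Efficient allocation: Kapoor→Lot D ($166), Okafor→Lot F ($138), Huang→Lot B ($179), Osei→Lot G ($96), Costa→Lot C ($105); total welfare W = $684.
Huang receives Lot B at value $179, so the others get W − 179 = $505.
Without Huang: best allocation of the remaining 4 bidders over all 5 lots is Kapoor→Lot D ($166), Okafor→Lot F ($138), Osei→Lot B ($139), Costa→Lot C ($105), total $548.
VCG payment = (others' best without Huang) − (others' welfare with Huang) = 548 − 505 = $43.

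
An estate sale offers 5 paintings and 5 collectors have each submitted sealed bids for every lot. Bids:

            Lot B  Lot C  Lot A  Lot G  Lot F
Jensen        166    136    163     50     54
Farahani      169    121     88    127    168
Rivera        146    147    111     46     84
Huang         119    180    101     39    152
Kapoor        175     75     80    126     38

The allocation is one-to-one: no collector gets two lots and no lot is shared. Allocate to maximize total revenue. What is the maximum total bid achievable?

Treat this as an assignment problem: match each collector to one lot.
Optimal: Jensen→Lot A ($163), Farahani→Lot F ($168), Rivera→Lot B ($146), Huang→Lot C ($180), Kapoor→Lot G ($126) — total 163+168+146+180+126 = $783.
Row-greedy (each collector in turn takes its best remaining lot) gives $708, worse by 75.
Checked against all permutations: $783 is optimal.

Maximum total: $783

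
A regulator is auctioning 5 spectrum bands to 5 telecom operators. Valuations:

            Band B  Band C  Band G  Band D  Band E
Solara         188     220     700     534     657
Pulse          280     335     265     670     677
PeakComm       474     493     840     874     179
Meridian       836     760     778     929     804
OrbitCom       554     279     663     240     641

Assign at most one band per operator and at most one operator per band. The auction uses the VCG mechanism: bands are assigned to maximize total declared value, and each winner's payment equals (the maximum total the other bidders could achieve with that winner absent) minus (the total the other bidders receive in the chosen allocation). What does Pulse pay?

Efficient allocation: Solara→Band G ($700M), Pulse→Band E ($677M), PeakComm→Band D ($874M), Meridian→Band C ($760M), OrbitCom→Band B ($554M); total welfare W = $3565M.
Pulse receives Band E at value $677M, so the others get W − 677 = $2888M.
Without Pulse: best allocation of the remaining 4 bidders over all 5 bands is Solara→Band G ($700M), PeakComm→Band D ($874M), Meridian→Band B ($836M), OrbitCom→Band E ($641M), total $3051M.
VCG payment = (others' best without Pulse) − (others' welfare with Pulse) = 3051 − 2888 = $163M.

Pulse pays $163M.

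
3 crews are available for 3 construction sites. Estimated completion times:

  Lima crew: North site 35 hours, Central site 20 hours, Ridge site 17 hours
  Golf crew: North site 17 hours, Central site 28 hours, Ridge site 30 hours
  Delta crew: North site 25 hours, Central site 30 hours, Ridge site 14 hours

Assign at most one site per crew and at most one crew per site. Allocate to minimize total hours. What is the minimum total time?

Minimum total: 51 hours

Optimal: Lima crew→Central site (20 hours), Golf crew→North site (17 hours), Delta crew→Ridge site (14 hours) — total 20+17+14 = 51 hours.
Row-greedy (each crew in turn takes its cheapest remaining site) gives 64 hours, worse by 13.
Swapping Golf crew↔Delta crew (Golf crew→Ridge site 30 hours, Delta crew→North site 25 hours) adds 24.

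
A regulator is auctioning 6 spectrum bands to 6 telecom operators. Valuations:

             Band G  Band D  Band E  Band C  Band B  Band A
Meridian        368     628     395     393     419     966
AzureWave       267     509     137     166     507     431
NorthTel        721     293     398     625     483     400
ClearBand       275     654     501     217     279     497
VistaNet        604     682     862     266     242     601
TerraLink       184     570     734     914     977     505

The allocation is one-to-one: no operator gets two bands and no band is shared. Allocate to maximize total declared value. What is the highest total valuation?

Maximum total: $4624M

Treat this as an assignment problem: match each operator to one band.
Optimal: Meridian→Band A ($966M), AzureWave→Band B ($507M), NorthTel→Band G ($721M), ClearBand→Band D ($654M), VistaNet→Band E ($862M), TerraLink→Band C ($914M) — total 966+507+721+654+862+914 = $4624M.
Row-greedy (each operator in turn takes its best remaining band) gives $3940M, worse by 684.
Next-best assignment: Meridian→Band A, AzureWave→Band G, NorthTel→Band C, ClearBand→Band D, VistaNet→Band E, TerraLink→Band B = $4351M.
No other one-to-one assignment exceeds $4624M.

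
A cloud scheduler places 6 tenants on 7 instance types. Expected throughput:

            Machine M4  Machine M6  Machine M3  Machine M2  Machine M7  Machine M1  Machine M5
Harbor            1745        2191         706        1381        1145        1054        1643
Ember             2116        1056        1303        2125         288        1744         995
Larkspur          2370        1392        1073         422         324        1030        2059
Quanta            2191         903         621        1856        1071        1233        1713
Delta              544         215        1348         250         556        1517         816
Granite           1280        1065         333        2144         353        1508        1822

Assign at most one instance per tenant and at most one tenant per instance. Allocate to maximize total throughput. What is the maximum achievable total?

Maximum total: 11677 ops/s

This is a one-to-one assignment (maximum-weight bipartite matching).
Optimal: Harbor→Machine M6 (2191 ops/s), Ember→Machine M1 (1744 ops/s), Larkspur→Machine M5 (2059 ops/s), Quanta→Machine M4 (2191 ops/s), Delta→Machine M3 (1348 ops/s), Granite→Machine M2 (2144 ops/s) — total 2191+1744+2059+2191+1348+2144 = 11677 ops/s.
Row-greedy (each tenant in turn takes its best remaining instance) gives 10269 ops/s, worse by 1408.
Next-best assignment: Harbor→Machine M6, Ember→Machine M1, Larkspur→Machine M4, Quanta→Machine M5, Delta→Machine M3, Granite→Machine M2 = 11510 ops/s.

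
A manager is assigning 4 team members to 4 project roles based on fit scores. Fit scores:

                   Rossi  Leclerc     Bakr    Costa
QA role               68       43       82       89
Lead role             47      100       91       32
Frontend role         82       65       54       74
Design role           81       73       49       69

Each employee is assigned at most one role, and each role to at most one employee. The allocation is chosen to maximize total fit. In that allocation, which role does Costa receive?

Treat this as an assignment problem: match each employee to one role.
Optimal: Rossi→Design role (81 pts), Leclerc→Lead role (100 pts), Bakr→QA role (82 pts), Costa→Frontend role (74 pts) — total 81+100+82+74 = 337 pts.
Max-entry greedy (repeatedly take the single best remaining cell) gives 320 pts, worse by 17.
Swapping Bakr↔Costa (Bakr→Frontend role 54 pts, Costa→QA role 89 pts) loses 13.
Costa's own top role is QA role (89 pts), but forcing Costa→QA role and reassigning the rest optimally gives only 335 pts — worse by 2.

Costa receives Frontend role.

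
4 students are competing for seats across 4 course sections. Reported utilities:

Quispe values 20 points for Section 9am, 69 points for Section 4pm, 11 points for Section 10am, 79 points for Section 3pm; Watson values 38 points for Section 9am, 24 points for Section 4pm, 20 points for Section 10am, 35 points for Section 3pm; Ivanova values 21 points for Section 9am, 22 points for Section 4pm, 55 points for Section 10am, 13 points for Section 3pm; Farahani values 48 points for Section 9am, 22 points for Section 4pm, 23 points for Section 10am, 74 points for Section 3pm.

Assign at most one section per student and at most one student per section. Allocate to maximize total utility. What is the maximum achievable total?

Treat this as an assignment problem: match each student to one section.
Optimal: Quispe→Section 4pm (69 points), Watson→Section 9am (38 points), Ivanova→Section 10am (55 points), Farahani→Section 3pm (74 points) — total 69+38+55+74 = 236 points.
Column-greedy (each section in turn goes to its best remaining student) gives 207 points, worse by 29.
Next-best assignment: Quispe→Section 4pm, Watson→Section 3pm, Ivanova→Section 10am, Farahani→Section 9am = 207 points.

Maximum total: 236 points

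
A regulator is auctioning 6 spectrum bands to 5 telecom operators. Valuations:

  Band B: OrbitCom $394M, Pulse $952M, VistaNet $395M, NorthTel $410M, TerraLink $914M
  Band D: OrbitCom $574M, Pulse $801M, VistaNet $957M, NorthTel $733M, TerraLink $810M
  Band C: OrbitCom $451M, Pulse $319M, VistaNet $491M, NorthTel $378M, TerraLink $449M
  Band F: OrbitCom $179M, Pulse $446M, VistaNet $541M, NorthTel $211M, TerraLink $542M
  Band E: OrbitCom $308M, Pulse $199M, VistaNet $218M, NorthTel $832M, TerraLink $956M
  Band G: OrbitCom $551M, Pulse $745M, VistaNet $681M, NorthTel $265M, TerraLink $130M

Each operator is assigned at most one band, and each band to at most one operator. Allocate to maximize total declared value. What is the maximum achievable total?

This is the linear assignment problem.
Optimal: OrbitCom→Band C ($451M), Pulse→Band G ($745M), VistaNet→Band D ($957M), NorthTel→Band E ($832M), TerraLink→Band B ($914M) — total 451+745+957+832+914 = $3899M.
Max-entry greedy (repeatedly take the single best remaining cell) gives $3794M, worse by 105.
Swapping VistaNet↔OrbitCom (VistaNet→Band C $491M, OrbitCom→Band D $574M) loses 343.
Every other assignment is strictly worse.

Max total: $3899M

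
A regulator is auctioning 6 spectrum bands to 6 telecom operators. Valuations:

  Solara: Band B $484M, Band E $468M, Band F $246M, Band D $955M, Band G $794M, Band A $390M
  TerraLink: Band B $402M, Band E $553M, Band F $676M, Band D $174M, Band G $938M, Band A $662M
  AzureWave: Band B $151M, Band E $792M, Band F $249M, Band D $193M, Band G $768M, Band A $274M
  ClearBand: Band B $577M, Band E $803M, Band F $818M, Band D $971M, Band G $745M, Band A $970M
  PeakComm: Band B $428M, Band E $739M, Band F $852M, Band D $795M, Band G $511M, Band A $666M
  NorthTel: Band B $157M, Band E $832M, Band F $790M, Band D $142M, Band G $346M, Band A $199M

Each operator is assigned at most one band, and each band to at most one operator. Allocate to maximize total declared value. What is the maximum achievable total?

Maximum total: $4873M

Optimal: Solara→Band D ($955M), TerraLink→Band G ($938M), AzureWave→Band E ($792M), ClearBand→Band A ($970M), PeakComm→Band B ($428M), NorthTel→Band F ($790M) — total 955+938+792+970+428+790 = $4873M.
Max-entry greedy (repeatedly take the single best remaining cell) gives $4351M, worse by 522.
Next-best assignment: Solara→Band D, TerraLink→Band B, AzureWave→Band G, ClearBand→Band A, PeakComm→Band F, NorthTel→Band E = $4779M.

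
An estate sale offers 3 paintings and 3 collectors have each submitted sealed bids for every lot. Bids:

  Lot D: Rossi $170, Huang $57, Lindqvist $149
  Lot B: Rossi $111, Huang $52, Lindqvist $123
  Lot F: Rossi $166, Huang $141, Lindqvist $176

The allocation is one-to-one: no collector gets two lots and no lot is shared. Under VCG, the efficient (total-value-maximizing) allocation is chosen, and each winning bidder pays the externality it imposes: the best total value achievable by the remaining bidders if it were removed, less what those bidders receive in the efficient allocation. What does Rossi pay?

Efficient allocation: Rossi→Lot D ($170), Huang→Lot F ($141), Lindqvist→Lot B ($123); total welfare W = $434.
Rossi receives Lot D at value $170, so the others get W − 170 = $264.
Without Rossi: best allocation of the remaining 2 bidders over all 3 lots is Huang→Lot F ($141), Lindqvist→Lot D ($149), total $290.
VCG payment = (others' best without Rossi) − (others' welfare with Rossi) = 290 − 264 = $26.

Rossi pays $26.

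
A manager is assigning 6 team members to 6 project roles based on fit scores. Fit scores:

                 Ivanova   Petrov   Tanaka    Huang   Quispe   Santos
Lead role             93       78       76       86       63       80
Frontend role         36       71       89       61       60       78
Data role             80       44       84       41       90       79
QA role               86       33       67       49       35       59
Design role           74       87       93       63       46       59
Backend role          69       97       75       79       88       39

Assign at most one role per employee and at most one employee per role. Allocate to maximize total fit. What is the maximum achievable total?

Max total: 530 pts

Optimal: Ivanova→QA role (86 pts), Petrov→Backend role (97 pts), Tanaka→Design role (93 pts), Huang→Lead role (86 pts), Quispe→Data role (90 pts), Santos→Frontend role (78 pts) — total 86+97+93+86+90+78 = 530 pts.
Row-greedy (each employee in turn takes its best remaining role) gives 493 pts, worse by 37.
Next-best assignment: Ivanova→QA role, Petrov→Design role, Tanaka→Frontend role, Huang→Lead role, Quispe→Backend role, Santos→Data role = 515 pts.
Swapping Santos↔Tanaka (Santos→Design role 59 pts, Tanaka→Frontend role 89 pts) loses 23.
Every other assignment is strictly worse.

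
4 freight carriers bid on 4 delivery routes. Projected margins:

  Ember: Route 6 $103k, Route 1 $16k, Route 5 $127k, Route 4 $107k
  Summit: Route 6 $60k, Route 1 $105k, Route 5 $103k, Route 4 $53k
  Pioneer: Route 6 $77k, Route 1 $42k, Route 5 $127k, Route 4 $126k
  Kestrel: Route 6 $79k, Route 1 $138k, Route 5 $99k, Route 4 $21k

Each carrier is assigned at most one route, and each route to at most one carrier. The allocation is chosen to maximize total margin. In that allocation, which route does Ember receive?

Optimal: Ember→Route 6 ($103k), Summit→Route 5 ($103k), Pioneer→Route 4 ($126k), Kestrel→Route 1 ($138k) — total 103+103+126+138 = $470k.
Row-greedy (each carrier in turn takes its best remaining route) gives $437k, worse by 33.
Next-best assignment: Ember→Route 5, Summit→Route 6, Pioneer→Route 4, Kestrel→Route 1 = $451k.
Swapping Kestrel↔Ember (Kestrel→Route 6 $79k, Ember→Route 1 $16k) loses 146.
Ember's own top route is Route 5 ($127k), but forcing Ember→Route 5 and reassigning the rest optimally gives only $451k — worse by 19.

Ember receives Route 6.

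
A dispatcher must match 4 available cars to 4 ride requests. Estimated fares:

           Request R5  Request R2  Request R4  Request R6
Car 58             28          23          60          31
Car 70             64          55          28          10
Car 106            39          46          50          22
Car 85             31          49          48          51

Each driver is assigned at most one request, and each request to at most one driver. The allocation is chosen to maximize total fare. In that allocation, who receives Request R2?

Car 106 receives Request R2.

Optimal: Car 58→Request R4 ($60), Car 70→Request R5 ($64), Car 106→Request R2 ($46), Car 85→Request R6 ($51) — total 60+64+46+51 = $221.
Column-greedy (each request in turn goes to its best remaining driver) gives $195, worse by 26.
Checked against all permutations: $221 is optimal.
Car 106's own top request is Request R4 ($50), but forcing Car 106→Request R4 and reassigning the rest optimally gives only $194 — worse by 27.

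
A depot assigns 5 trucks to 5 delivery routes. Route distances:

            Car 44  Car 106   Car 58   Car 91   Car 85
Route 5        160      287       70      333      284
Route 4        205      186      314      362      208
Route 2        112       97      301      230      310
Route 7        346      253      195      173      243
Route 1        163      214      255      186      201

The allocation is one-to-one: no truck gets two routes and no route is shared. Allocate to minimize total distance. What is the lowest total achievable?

Optimal: Car 44→Route 1 (163 km), Car 106→Route 2 (97 km), Car 58→Route 5 (70 km), Car 91→Route 7 (173 km), Car 85→Route 4 (208 km) — total 163+97+70+173+208 = 711 km.
Column-greedy (each route in turn goes to its cheapest remaining truck) gives 742 km, worse by 31.
Next-best assignment: Car 44→Route 2, Car 106→Route 4, Car 58→Route 5, Car 91→Route 7, Car 85→Route 1 = 742 km.
Swapping Car 44↔Car 106 (Car 44→Route 2 112 km, Car 106→Route 1 214 km) adds 66.

Minimum total: 711 km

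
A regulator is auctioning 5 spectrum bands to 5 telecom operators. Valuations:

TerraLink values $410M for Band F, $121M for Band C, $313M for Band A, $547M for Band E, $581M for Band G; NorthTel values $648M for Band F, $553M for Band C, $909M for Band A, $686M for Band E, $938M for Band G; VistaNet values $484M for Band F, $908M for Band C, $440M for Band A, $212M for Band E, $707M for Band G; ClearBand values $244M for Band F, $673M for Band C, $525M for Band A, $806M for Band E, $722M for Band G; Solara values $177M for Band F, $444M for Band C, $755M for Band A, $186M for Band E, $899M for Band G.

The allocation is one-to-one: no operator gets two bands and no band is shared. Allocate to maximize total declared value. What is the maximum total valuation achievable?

Max total: $3932M

This is the linear assignment problem.
Optimal: TerraLink→Band F ($410M), NorthTel→Band A ($909M), VistaNet→Band C ($908M), ClearBand→Band E ($806M), Solara→Band G ($899M) — total 410+909+908+806+899 = $3932M.
Row-greedy (each operator in turn takes its best remaining band) gives $3381M, worse by 551.
Next-best assignment: TerraLink→Band F, NorthTel→Band G, VistaNet→Band C, ClearBand→Band E, Solara→Band A = $3817M.
Swapping VistaNet↔Solara (VistaNet→Band G $707M, Solara→Band C $444M) loses 656.
Checked against all permutations: $3932M is optimal.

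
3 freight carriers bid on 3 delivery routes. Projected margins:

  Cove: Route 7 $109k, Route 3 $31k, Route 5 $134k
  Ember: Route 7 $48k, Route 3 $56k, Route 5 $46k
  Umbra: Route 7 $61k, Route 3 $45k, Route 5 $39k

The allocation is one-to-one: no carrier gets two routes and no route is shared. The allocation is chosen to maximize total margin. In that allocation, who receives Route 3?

This is the linear assignment problem.
Optimal: Cove→Route 5 ($134k), Ember→Route 3 ($56k), Umbra→Route 7 ($61k) — total 134+56+61 = $251k.
Column-greedy (each route in turn goes to its best remaining carrier) gives $204k, worse by 47.
Checked against all permutations: $251k is optimal.

Ember receives Route 3.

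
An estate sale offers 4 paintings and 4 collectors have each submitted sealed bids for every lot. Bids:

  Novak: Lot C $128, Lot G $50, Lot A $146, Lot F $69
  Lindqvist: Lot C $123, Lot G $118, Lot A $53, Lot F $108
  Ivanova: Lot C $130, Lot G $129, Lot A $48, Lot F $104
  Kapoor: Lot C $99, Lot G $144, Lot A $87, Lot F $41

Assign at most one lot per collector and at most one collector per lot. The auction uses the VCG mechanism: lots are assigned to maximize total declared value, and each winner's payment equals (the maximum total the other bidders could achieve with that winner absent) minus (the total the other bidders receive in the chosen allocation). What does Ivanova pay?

Efficient allocation: Novak→Lot A ($146), Lindqvist→Lot F ($108), Ivanova→Lot C ($130), Kapoor→Lot G ($144); total welfare W = $528.
Ivanova receives Lot C at value $130, so the others get W − 130 = $398.
Without Ivanova: best allocation of the remaining 3 bidders over all 4 lots is Novak→Lot A ($146), Lindqvist→Lot C ($123), Kapoor→Lot G ($144), total $413.
VCG payment = (others' best without Ivanova) − (others' welfare with Ivanova) = 413 − 398 = $15.

Ivanova pays $15.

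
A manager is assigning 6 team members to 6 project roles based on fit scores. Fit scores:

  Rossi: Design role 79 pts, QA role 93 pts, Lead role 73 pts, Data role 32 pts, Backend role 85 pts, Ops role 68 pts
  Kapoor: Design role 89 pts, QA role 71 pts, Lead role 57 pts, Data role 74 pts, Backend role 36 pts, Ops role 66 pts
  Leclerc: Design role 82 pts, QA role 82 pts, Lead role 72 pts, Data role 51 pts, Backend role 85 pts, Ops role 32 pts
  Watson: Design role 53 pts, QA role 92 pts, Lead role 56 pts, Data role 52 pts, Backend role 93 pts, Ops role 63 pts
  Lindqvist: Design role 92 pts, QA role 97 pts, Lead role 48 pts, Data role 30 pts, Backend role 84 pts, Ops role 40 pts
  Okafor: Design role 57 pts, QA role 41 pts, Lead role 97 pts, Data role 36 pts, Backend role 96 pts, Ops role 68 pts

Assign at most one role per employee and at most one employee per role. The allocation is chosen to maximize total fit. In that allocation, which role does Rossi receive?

Rossi receives Ops role.

Optimal: Rossi→Ops role (68 pts), Kapoor→Data role (74 pts), Leclerc→Design role (82 pts), Watson→Backend role (93 pts), Lindqvist→QA role (97 pts), Okafor→Lead role (97 pts) — total 68+74+82+93+97+97 = 511 pts.
Max-entry greedy (repeatedly take the single best remaining cell) gives 495 pts, worse by 16.
Checked against all permutations: 511 pts is optimal.
Rossi's own top role is QA role (93 pts), but forcing Rossi→QA role and reassigning the rest optimally gives only 504 pts — worse by 7.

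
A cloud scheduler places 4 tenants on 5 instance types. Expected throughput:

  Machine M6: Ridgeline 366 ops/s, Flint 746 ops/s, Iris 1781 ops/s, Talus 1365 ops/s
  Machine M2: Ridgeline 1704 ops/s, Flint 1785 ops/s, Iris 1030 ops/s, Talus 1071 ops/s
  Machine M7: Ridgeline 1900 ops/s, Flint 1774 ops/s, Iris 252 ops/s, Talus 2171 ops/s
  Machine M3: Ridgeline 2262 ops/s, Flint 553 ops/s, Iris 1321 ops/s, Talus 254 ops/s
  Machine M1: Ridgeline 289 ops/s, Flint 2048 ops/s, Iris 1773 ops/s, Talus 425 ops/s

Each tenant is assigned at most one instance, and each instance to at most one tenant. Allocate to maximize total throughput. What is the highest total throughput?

Maximum total: 8262 ops/s

This is a one-to-one assignment (maximum-weight bipartite matching).
Optimal: Ridgeline→Machine M3 (2262 ops/s), Flint→Machine M1 (2048 ops/s), Iris→Machine M6 (1781 ops/s), Talus→Machine M7 (2171 ops/s) — total 2262+2048+1781+2171 = 8262 ops/s.
Column-greedy (each instance in turn goes to its best remaining tenant) gives 7999 ops/s, worse by 263.
Swapping Ridgeline↔Talus (Ridgeline→Machine M7 1900 ops/s, Talus→Machine M3 254 ops/s) loses 2279.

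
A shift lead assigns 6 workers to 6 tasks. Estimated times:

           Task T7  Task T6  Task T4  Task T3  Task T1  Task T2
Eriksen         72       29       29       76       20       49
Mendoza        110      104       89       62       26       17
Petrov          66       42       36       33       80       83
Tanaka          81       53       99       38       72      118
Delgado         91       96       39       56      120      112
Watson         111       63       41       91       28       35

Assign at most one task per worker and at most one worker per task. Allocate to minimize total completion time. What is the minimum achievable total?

Optimal: Eriksen→Task T6 (29 min), Mendoza→Task T2 (17 min), Petrov→Task T7 (66 min), Tanaka→Task T3 (38 min), Delgado→Task T4 (39 min), Watson→Task T1 (28 min) — total 29+17+66+38+39+28 = 217 min.
Min-entry greedy (repeatedly take the single cheapest remaining cell) gives 273 min, worse by 56.

Minimum total: 217 min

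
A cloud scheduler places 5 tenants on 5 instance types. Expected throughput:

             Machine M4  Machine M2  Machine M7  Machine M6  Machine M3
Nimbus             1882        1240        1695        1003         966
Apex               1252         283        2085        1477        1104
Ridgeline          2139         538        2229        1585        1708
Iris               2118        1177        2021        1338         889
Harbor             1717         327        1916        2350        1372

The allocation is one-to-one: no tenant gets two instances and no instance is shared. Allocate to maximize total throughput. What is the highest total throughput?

Maximum total: 9501 ops/s

This is the linear assignment problem.
Optimal: Nimbus→Machine M2 (1240 ops/s), Apex→Machine M7 (2085 ops/s), Ridgeline→Machine M3 (1708 ops/s), Iris→Machine M4 (2118 ops/s), Harbor→Machine M6 (2350 ops/s) — total 1240+2085+1708+2118+2350 = 9501 ops/s.
Row-greedy (each tenant in turn takes its best remaining instance) gives 7340 ops/s, worse by 2161.
Next-best assignment: Nimbus→Machine M4, Apex→Machine M7, Ridgeline→Machine M3, Iris→Machine M2, Harbor→Machine M6 = 9202 ops/s.
Swapping Harbor↔Ridgeline (Harbor→Machine M3 1372 ops/s, Ridgeline→Machine M6 1585 ops/s) loses 1101.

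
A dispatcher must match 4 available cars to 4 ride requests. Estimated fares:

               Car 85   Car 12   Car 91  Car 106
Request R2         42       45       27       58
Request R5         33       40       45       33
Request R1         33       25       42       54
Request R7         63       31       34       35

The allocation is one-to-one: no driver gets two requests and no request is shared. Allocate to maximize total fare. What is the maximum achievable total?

Maximum total: $207

Optimal: Car 85→Request R7 ($63), Car 12→Request R2 ($45), Car 91→Request R5 ($45), Car 106→Request R1 ($54) — total 63+45+45+54 = $207.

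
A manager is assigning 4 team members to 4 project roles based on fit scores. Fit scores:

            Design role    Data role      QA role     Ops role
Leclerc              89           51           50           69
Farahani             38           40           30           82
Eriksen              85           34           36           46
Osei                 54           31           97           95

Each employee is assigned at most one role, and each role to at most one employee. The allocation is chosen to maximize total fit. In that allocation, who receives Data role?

Leclerc receives Data role.

Optimal: Leclerc→Data role (51 pts), Farahani→Ops role (82 pts), Eriksen→Design role (85 pts), Osei→QA role (97 pts) — total 51+82+85+97 = 315 pts.
Column-greedy (each role in turn goes to its best remaining employee) gives 272 pts, worse by 43.
Checked against all permutations: 315 pts is optimal.
Leclerc's own top role is Design role (89 pts), but forcing Leclerc→Design role and reassigning the rest optimally gives only 302 pts — worse by 13.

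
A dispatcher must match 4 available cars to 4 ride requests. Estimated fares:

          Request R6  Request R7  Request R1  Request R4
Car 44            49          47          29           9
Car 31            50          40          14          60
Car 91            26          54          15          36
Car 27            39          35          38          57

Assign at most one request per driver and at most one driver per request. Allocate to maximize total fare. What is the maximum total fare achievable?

Optimal: Car 44→Request R6 ($49), Car 31→Request R4 ($60), Car 91→Request R7 ($54), Car 27→Request R1 ($38) — total 49+60+54+38 = $201.
Column-greedy (each request in turn goes to its best remaining driver) gives $151, worse by 50.

Maximum total: $201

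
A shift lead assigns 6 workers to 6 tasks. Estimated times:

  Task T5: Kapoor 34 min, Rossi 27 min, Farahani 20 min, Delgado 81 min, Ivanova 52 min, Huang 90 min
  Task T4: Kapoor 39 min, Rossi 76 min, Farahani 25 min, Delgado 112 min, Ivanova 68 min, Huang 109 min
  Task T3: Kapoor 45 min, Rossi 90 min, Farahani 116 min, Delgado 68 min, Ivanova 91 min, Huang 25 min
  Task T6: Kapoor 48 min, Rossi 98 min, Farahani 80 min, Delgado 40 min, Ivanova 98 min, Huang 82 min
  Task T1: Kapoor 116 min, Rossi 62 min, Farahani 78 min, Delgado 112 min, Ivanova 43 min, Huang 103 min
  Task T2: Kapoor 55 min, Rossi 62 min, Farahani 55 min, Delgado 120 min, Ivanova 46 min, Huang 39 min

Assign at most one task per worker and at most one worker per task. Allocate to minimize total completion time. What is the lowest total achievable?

Min total: 215 min

Optimal: Kapoor→Task T2 (55 min), Rossi→Task T5 (27 min), Farahani→Task T4 (25 min), Delgado→Task T6 (40 min), Ivanova→Task T1 (43 min), Huang→Task T3 (25 min) — total 55+27+25+40+43+25 = 215 min.
Next-best assignment: Kapoor→Task T3, Rossi→Task T5, Farahani→Task T4, Delgado→Task T6, Ivanova→Task T1, Huang→Task T2 = 219 min.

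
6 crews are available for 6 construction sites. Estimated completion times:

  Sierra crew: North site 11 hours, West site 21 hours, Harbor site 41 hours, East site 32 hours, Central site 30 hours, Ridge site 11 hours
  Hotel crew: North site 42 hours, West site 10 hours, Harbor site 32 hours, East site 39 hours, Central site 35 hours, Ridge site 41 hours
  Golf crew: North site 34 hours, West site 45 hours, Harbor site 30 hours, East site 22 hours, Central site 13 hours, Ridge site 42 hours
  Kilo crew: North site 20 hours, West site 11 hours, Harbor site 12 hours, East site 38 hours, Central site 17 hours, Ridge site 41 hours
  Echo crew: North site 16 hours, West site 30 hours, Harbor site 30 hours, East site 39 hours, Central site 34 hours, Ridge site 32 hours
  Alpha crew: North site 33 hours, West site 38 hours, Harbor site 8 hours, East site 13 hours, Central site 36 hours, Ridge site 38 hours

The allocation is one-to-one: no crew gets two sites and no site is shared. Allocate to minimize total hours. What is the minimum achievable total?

Min total: 75 hours

Optimal: Sierra crew→Ridge site (11 hours), Hotel crew→West site (10 hours), Golf crew→Central site (13 hours), Kilo crew→Harbor site (12 hours), Echo crew→North site (16 hours), Alpha crew→East site (13 hours) — total 11+10+13+12+16+13 = 75 hours.
Swapping Sierra crew↔Kilo crew (Sierra crew→Harbor site 41 hours, Kilo crew→Ridge site 41 hours) adds 59.
Checked against all permutations: 75 hours is optimal.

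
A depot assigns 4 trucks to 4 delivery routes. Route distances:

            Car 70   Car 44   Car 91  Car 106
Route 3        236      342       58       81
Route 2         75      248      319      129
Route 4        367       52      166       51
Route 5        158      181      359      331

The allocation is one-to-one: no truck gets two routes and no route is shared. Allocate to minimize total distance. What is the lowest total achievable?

Minimum total: 365 km

This is a one-to-one assignment (minimum-cost bipartite matching).
Optimal: Car 70→Route 2 (75 km), Car 44→Route 5 (181 km), Car 91→Route 3 (58 km), Car 106→Route 4 (51 km) — total 75+181+58+51 = 365 km.
Next-best assignment: Car 70→Route 5, Car 44→Route 4, Car 91→Route 3, Car 106→Route 2 = 397 km.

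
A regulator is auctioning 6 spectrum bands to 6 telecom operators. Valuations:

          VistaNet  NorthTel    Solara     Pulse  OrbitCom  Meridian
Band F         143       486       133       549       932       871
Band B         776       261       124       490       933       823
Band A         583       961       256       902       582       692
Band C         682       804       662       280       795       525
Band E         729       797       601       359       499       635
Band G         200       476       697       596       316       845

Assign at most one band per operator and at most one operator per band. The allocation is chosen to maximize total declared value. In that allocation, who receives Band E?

VistaNet receives Band E.

Optimal: VistaNet→Band E ($729M), NorthTel→Band C ($804M), Solara→Band G ($697M), Pulse→Band A ($902M), OrbitCom→Band B ($933M), Meridian→Band F ($871M) — total 729+804+697+902+933+871 = $4936M.
Row-greedy (each operator in turn takes its best remaining band) gives $4413M, worse by 523.
Next-best assignment: VistaNet→Band B, NorthTel→Band E, Solara→Band C, Pulse→Band A, OrbitCom→Band F, Meridian→Band G = $4914M.
No other one-to-one assignment exceeds $4936M.
VistaNet's own top band is Band B ($776M), but forcing VistaNet→Band B and reassigning the rest optimally gives only $4914M — worse by 22.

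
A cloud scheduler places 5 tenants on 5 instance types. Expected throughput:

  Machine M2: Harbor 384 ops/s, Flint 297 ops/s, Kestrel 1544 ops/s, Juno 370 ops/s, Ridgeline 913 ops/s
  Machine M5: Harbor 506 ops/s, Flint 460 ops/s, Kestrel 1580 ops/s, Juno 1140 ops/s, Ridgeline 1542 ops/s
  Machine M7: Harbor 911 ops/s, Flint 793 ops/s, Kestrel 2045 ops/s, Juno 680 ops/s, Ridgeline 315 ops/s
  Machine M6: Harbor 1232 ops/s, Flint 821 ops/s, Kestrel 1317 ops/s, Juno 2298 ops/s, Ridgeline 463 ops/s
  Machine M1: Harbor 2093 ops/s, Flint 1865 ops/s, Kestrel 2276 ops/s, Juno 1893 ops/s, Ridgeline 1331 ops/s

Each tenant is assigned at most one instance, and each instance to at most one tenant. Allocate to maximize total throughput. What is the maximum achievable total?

Optimal: Harbor→Machine M1 (2093 ops/s), Flint→Machine M2 (297 ops/s), Kestrel→Machine M7 (2045 ops/s), Juno→Machine M6 (2298 ops/s), Ridgeline→Machine M5 (1542 ops/s) — total 2093+297+2045+2298+1542 = 8275 ops/s.
Row-greedy (each tenant in turn takes its best remaining instance) gives 7012 ops/s, worse by 1263.
Swapping Flint↔Juno (Flint→Machine M6 821 ops/s, Juno→Machine M2 370 ops/s) loses 1404.
Every other assignment is strictly worse.

Maximum total: 8275 ops/s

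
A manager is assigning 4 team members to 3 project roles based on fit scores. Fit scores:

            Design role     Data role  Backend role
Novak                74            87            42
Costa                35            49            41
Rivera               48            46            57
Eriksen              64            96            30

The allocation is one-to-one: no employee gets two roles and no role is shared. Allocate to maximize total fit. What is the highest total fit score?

Treat this as an assignment problem: match each employee to one role.
Optimal: Novak→Design role (74 pts), Eriksen→Data role (96 pts), Rivera→Backend role (57 pts) — total 74+96+57 = 227 pts.
Row-greedy (each employee in turn takes its best remaining role) gives 176 pts, worse by 51.
Next-best assignment: Novak→Design role, Eriksen→Data role, Costa→Backend role = 211 pts.

Maximum total: 227 pts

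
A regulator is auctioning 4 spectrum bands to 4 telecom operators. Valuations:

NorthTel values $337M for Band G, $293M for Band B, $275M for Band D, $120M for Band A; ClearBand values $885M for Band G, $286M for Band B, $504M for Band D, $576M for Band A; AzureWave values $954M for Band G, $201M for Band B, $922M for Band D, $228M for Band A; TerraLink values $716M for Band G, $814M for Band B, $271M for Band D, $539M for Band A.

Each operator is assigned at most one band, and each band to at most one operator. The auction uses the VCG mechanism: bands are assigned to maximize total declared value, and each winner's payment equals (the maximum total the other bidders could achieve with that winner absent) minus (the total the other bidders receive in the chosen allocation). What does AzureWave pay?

AzureWave pays $155M.

Efficient allocation: NorthTel→Band A ($120M), ClearBand→Band G ($885M), AzureWave→Band D ($922M), TerraLink→Band B ($814M); total welfare W = $2741M.
AzureWave receives Band D at value $922M, so the others get W − 922 = $1819M.
Without AzureWave: best allocation of the remaining 3 bidders over all 4 bands is NorthTel→Band D ($275M), ClearBand→Band G ($885M), TerraLink→Band B ($814M), total $1974M.
VCG payment = (others' best without AzureWave) − (others' welfare with AzureWave) = 1974 − 1819 = $155M.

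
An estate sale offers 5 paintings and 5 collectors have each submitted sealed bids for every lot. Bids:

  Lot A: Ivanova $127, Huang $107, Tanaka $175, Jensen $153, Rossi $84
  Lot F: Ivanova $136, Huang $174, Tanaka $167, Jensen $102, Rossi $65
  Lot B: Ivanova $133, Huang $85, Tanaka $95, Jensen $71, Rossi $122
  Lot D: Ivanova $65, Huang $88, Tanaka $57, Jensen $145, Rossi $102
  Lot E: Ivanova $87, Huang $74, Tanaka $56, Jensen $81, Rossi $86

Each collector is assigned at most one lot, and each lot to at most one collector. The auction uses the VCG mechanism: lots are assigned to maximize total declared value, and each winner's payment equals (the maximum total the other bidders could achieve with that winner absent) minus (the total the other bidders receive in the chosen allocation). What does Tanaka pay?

Tanaka pays $30.

Efficient allocation: Ivanova→Lot B ($133), Huang→Lot F ($174), Tanaka→Lot A ($175), Jensen→Lot D ($145), Rossi→Lot E ($86); total welfare W = $713.
Tanaka receives Lot A at value $175, so the others get W − 175 = $538.
Without Tanaka: best allocation of the remaining 4 bidders over all 5 lots is Ivanova→Lot A ($127), Huang→Lot F ($174), Jensen→Lot D ($145), Rossi→Lot B ($122), total $568.
VCG payment = (others' best without Tanaka) − (others' welfare with Tanaka) = 568 − 538 = $30.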